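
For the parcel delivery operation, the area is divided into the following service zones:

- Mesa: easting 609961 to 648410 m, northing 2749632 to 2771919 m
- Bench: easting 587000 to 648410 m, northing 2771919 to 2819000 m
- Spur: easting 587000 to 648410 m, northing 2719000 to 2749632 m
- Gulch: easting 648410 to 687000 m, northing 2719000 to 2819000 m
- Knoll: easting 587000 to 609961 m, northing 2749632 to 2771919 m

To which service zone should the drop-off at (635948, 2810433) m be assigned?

Bench

The point has easting = 635948 and northing = 2810433.
Only Bench satisfies 587000 ≤ easting ≤ 648410 and 2771919 ≤ northing ≤ 2819000.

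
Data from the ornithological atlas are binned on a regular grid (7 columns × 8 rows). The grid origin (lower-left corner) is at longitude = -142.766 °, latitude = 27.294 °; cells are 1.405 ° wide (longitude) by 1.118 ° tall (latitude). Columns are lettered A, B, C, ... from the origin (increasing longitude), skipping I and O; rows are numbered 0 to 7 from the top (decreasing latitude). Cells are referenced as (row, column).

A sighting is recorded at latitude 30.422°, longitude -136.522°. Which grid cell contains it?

Column index: ⌊(-136.522 − -142.766) / 1.405⌋ = ⌊4.444⌋ = 4 → column E
Row offset from origin: ⌊(30.422 − 27.294) / 1.118⌋ = ⌊2.798⌋ = 2 → row 5 (counted from top)

(5, E)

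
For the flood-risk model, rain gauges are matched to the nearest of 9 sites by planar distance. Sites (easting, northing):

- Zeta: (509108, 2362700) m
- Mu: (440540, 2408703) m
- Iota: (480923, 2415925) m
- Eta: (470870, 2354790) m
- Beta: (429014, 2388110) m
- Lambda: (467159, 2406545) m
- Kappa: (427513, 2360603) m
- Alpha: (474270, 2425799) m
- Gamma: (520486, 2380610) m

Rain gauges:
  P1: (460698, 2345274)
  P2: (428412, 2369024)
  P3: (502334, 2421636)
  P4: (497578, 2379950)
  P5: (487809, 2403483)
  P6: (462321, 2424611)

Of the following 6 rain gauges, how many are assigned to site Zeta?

1

P1 → Eta
P2 → Kappa
P3 → Iota
P4 → Zeta
P5 → Iota
P6 → Alpha
1 of the 6 goes to Zeta.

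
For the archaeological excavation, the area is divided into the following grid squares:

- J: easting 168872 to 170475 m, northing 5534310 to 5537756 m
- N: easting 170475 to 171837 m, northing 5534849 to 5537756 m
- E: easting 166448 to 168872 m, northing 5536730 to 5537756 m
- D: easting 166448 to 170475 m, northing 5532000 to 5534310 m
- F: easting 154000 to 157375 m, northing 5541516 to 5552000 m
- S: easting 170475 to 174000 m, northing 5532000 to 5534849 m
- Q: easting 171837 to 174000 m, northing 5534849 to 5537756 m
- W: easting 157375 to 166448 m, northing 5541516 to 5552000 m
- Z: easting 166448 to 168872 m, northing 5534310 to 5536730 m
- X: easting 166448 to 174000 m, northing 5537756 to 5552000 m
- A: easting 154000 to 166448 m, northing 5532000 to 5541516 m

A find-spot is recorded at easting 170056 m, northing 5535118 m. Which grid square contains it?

J

The point has easting = 170056 and northing = 5535118.
Only J satisfies 168872 ≤ easting ≤ 170475 and 5534310 ≤ northing ≤ 5537756.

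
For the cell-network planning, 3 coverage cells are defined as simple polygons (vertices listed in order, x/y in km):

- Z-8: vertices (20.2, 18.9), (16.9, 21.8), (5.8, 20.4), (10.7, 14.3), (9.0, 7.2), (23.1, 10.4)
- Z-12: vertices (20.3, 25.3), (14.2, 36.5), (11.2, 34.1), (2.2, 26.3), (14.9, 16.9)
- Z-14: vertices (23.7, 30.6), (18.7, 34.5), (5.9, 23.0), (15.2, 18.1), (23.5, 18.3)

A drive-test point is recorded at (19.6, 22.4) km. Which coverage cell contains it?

Cast a ray rightward from (19.6, 22.4). For each polygon, the edges (by vertex number in listed order) whose endpoints lie on opposite sides of y = 22.4, where each meets that height, and whether that is right or left of the point:
Z-8: no edge straddles that height → 0 crossings.
Z-12: 4–5 at x≈7.47 (left), 5–1 at x≈18.44 (left) → 0 crossings.
Z-14: 3–4 at x≈7.04 (left), 5–1 at x≈23.57 (right) → 1 crossing.
Only Z-14 has an odd count, so the point is inside Z-14.

Z-14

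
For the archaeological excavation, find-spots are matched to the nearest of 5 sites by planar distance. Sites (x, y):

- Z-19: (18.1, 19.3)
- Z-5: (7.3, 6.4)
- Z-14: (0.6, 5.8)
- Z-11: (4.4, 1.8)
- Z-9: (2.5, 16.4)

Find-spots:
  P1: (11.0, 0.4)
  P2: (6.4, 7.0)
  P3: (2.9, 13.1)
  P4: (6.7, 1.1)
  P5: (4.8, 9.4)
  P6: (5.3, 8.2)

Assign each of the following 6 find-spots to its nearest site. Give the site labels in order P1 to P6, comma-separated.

Z-11, Z-5, Z-9, Z-11, Z-5, Z-5

P1 → Z-11 (d²=45.52)
P2 → Z-5 (d²=1.17)
P3 → Z-9 (d²=11.05)
P4 → Z-11 (d²=5.78)
P5 → Z-5 (d²=15.25)
P6 → Z-5 (d²=7.24)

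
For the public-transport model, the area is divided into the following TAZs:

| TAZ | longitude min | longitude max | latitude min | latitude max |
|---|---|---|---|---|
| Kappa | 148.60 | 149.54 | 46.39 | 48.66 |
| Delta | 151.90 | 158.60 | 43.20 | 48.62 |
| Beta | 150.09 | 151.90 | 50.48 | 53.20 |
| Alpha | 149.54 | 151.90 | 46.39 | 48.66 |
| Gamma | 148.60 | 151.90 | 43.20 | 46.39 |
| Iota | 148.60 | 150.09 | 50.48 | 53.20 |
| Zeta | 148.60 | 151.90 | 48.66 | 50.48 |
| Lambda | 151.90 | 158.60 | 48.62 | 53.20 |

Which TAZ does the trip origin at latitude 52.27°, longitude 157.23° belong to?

Lambda

The point has longitude = 157.23 and latitude = 52.27.
Only Lambda satisfies 151.90 ≤ longitude ≤ 158.60 and 48.62 ≤ latitude ≤ 53.20.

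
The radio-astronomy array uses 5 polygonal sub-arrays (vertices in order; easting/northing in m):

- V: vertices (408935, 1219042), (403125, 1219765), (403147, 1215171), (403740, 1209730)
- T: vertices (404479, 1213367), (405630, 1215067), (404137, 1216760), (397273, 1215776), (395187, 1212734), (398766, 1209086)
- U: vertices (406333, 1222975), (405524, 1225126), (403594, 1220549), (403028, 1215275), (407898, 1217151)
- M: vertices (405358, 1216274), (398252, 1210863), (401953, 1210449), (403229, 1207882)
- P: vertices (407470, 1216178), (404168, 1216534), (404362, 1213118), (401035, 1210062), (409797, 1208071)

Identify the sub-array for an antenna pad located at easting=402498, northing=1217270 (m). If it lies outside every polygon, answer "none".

Cast a ray rightward from (402498, 1217270). For each polygon, the edges (by vertex number in listed order) whose endpoints lie on opposite sides of northing = 1217270, where each meets that height, and whether that is right or left of the point:
V: 2–3 at easting≈403136.9 (right), 4–1 at easting≈407946.4 (right) → 2 crossings.
T: no edge straddles that height → 0 crossings.
U: 3–4 at easting≈403242.1 (right), 5–1 at easting≈407866.0 (right) → 2 crossings.
M: no edge straddles that height → 0 crossings.
P: no edge straddles that height → 0 crossings.
All counts are even, so the point lies outside every listed polygon.

none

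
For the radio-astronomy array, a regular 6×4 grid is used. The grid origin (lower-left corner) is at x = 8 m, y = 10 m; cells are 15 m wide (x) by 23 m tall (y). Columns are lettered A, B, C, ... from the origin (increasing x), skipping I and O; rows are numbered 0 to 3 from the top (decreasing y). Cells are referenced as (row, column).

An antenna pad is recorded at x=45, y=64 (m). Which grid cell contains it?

Column index: ⌊(45 − 8) / 15⌋ = ⌊2.467⌋ = 2 → column C
Row offset from origin: ⌊(64 − 10) / 23⌋ = ⌊2.348⌋ = 2 → row 1 (counted from top)

(1, C)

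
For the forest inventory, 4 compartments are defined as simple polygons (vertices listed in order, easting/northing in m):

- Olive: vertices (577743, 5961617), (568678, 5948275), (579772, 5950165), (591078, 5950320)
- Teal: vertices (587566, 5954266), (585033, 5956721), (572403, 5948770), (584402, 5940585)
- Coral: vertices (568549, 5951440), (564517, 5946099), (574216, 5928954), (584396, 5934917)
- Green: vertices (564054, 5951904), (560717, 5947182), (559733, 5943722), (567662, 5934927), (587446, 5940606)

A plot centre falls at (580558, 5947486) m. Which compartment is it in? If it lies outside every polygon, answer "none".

Teal

Cast a ray rightward from (580558, 5947486). For each polygon, the edges (by vertex number in listed order) whose endpoints lie on opposite sides of northing = 5947486, where each meets that height, and whether that is right or left of the point:
Olive: no edge straddles that height → 0 crossings.
Teal: 3–4 at easting≈574285.3 (left), 4–1 at easting≈585998.0 (right) → 1 crossing.
Coral: 1–2 at easting≈565564.1 (left), 4–1 at easting≈572341.2 (left) → 0 crossings.
Green: 1–2 at easting≈560931.8 (left), 5–1 at easting≈573201.3 (left) → 0 crossings.
Only Teal has an odd count, so the point is inside Teal.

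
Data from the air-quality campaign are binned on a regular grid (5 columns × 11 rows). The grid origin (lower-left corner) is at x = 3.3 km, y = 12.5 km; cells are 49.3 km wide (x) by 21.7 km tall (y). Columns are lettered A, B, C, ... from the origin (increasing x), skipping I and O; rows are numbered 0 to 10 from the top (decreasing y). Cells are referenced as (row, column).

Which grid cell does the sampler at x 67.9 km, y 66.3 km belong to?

(8, B)

Column index: ⌊(67.9 − 3.3) / 49.3⌋ = ⌊1.310⌋ = 1 → column B
Row offset from origin: ⌊(66.3 − 12.5) / 21.7⌋ = ⌊2.479⌋ = 2 → row 8 (counted from top)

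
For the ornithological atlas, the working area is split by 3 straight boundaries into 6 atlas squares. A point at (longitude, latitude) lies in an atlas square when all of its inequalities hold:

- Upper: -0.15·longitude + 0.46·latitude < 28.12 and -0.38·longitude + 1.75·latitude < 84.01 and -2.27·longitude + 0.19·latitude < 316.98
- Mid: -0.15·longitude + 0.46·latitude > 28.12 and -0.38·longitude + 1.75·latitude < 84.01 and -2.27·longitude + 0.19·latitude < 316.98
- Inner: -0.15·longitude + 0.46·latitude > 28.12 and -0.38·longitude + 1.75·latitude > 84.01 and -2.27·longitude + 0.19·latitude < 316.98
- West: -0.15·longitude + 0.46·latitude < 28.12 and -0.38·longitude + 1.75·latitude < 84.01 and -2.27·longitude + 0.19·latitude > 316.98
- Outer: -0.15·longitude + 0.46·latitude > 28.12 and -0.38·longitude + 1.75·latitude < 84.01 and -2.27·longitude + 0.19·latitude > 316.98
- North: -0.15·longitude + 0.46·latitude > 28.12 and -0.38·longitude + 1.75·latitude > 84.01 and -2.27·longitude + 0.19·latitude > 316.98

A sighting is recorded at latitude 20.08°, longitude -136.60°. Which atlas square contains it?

Inner

-0.15·-136.60 + 0.46·20.08 = 29.727, which is > 28.12
-0.38·-136.60 + 1.75·20.08 = 87.048, which is > 84.01
-2.27·-136.60 + 0.19·20.08 = 313.897, which is < 316.98
This sign pattern matches Inner.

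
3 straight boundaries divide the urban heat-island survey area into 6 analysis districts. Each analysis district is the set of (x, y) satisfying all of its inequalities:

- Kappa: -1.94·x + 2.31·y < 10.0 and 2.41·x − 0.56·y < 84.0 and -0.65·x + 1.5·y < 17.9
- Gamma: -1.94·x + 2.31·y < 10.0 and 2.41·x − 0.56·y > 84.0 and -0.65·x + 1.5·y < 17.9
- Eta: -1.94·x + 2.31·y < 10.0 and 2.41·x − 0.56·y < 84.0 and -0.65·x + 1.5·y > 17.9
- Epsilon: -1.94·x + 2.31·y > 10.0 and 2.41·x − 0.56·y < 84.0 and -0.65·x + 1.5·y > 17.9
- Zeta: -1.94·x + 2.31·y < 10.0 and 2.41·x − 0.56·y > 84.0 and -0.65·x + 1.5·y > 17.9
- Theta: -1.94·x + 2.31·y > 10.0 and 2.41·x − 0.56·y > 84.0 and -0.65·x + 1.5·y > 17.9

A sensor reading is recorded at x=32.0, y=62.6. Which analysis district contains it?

-1.94·32.0 + 2.31·62.6 = 82.526, which is > 10.0
2.41·32.0 − 0.56·62.6 = 42.064, which is < 84.0
-0.65·32.0 + 1.5·62.6 = 73.100, which is > 17.9
This sign pattern matches Epsilon.

Epsilon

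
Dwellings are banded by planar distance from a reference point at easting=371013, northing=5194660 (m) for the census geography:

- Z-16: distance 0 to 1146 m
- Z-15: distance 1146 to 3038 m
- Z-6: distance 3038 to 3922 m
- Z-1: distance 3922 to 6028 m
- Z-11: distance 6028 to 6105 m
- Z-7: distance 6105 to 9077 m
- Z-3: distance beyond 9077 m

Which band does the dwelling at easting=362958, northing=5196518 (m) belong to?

Z-7

Distance = √((362958−371013)² + (5196518−5194660)²) = √(64883025.000 + 3452164.000) = 8266.510 m.
6105 ≤ 8266.510 < 9077 → Z-7.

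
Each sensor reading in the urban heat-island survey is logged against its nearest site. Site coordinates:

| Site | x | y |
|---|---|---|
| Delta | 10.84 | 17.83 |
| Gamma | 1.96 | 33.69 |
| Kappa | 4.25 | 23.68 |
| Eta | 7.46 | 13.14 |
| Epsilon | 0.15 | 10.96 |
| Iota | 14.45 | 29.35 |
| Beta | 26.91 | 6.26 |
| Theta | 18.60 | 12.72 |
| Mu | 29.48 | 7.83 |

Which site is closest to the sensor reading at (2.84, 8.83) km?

Epsilon

Squared distances to each site:
Delta: 145.000; Gamma: 618.794; Kappa: 222.511; Eta: 39.921; Epsilon: 11.773; Iota: 555.863; Beta: 585.970; Theta: 263.510; Mu: 710.690.
Minimum at Epsilon.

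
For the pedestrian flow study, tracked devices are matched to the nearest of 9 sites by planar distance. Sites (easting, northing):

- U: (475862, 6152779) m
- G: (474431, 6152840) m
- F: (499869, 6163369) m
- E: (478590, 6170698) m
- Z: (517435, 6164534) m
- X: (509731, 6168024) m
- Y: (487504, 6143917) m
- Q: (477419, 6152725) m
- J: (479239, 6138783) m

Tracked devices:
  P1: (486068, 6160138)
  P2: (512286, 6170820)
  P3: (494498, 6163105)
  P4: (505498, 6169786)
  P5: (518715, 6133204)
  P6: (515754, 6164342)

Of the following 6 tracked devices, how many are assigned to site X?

P1 → Q
P2 → X
P3 → F
P4 → X
P5 → Z
P6 → Z
2 of the 6 go to X.

2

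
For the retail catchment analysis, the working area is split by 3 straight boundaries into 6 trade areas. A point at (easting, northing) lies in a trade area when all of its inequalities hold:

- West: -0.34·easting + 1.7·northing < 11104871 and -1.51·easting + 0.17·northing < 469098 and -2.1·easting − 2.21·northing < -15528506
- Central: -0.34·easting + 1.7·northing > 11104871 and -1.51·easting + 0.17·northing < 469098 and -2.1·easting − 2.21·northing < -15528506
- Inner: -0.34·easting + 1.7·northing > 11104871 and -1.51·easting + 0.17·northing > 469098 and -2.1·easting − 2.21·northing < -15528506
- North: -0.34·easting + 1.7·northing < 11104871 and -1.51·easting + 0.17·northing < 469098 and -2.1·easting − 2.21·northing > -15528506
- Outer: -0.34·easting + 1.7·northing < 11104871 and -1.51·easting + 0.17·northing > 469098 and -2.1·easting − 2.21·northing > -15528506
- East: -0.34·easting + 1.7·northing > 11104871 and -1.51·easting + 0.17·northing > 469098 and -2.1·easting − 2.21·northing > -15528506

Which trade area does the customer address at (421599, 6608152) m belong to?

Outer

-0.34·421599 + 1.7·6608152 = 11090514.740, which is < 11104871
-1.51·421599 + 0.17·6608152 = 486771.350, which is > 469098
-2.1·421599 − 2.21·6608152 = -15489373.820, which is > -15528506
This sign pattern matches Outer.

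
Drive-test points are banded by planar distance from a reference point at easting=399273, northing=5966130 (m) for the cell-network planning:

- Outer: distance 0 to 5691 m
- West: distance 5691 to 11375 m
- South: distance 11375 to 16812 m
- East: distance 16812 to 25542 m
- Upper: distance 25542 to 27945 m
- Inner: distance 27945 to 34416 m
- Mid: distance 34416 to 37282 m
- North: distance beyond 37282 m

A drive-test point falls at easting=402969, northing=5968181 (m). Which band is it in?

Outer

Distance = √((402969−399273)² + (5968181−5966130)²) = √(13660416.000 + 4206601.000) = 4226.939 m.
0 ≤ 4226.939 < 5691 → Outer.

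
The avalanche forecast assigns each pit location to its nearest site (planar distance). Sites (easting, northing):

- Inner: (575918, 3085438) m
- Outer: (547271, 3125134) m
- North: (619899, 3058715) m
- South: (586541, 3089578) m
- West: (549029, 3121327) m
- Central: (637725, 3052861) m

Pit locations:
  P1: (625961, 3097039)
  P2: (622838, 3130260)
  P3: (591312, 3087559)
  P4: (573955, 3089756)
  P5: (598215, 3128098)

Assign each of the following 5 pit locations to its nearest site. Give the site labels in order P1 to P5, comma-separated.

North, South, South, Inner, South

P1 → North (d²=1505476820.00)
P2 → South (d²=2972497333.00)
P3 → South (d²=26838802.00)
P4 → Inner (d²=22498493.00)
P5 → South (d²=1620072676.00)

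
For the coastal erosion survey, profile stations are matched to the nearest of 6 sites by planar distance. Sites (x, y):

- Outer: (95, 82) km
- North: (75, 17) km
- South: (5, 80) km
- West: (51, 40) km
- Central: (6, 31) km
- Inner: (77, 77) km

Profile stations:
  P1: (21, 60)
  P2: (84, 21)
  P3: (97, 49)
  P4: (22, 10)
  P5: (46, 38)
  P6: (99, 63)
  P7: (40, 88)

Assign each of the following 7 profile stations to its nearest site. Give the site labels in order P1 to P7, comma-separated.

P1 → South (d²=656.00)
P2 → North (d²=97.00)
P3 → Outer (d²=1093.00)
P4 → Central (d²=697.00)
P5 → West (d²=29.00)
P6 → Outer (d²=377.00)
P7 → South (d²=1289.00)

South, North, Outer, Central, West, Outer, South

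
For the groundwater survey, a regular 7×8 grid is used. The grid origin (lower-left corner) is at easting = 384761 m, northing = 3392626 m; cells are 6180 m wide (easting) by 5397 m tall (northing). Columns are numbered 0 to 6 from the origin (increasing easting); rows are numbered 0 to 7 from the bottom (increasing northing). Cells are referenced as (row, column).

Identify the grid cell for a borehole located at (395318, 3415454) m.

Column index: ⌊(395318 − 384761) / 6180⌋ = ⌊1.708⌋ = 1
Row offset from origin: ⌊(3415454 − 3392626) / 5397⌋ = ⌊4.230⌋ = 4 → row 4

(4, 1)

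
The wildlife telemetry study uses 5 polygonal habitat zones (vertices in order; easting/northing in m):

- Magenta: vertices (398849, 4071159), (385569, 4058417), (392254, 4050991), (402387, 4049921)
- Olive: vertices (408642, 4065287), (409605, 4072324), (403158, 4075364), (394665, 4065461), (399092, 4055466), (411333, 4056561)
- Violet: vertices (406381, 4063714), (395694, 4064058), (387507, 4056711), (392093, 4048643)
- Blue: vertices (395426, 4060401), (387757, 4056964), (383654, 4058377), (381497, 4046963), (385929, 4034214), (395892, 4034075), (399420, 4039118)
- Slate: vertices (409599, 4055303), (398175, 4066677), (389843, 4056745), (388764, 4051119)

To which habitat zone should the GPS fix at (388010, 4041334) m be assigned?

Cast a ray rightward from (388010, 4041334). For each polygon, the edges (by vertex number in listed order) whose endpoints lie on opposite sides of northing = 4041334, where each meets that height, and whether that is right or left of the point:
Magenta: no edge straddles that height → 0 crossings.
Olive: no edge straddles that height → 0 crossings.
Violet: no edge straddles that height → 0 crossings.
Blue: 4–5 at easting≈383453.8 (left), 7–1 at easting≈399004.1 (right) → 1 crossing.
Slate: no edge straddles that height → 0 crossings.
Only Blue has an odd count, so the point is inside Blue.

Blue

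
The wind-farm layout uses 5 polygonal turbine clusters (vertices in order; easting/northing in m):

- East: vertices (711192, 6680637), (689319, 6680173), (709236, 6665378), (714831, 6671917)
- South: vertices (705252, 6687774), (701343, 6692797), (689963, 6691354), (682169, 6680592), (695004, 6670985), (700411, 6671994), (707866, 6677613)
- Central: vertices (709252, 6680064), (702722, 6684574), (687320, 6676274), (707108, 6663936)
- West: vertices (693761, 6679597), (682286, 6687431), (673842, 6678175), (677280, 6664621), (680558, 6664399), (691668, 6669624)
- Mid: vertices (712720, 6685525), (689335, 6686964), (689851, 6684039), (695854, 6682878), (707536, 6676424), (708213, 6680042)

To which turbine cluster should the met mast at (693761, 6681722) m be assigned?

Cast a ray rightward from (693761, 6681722). For each polygon, the edges (by vertex number in listed order) whose endpoints lie on opposite sides of northing = 6681722, where each meets that height, and whether that is right or left of the point:
East: no edge straddles that height → 0 crossings.
South: 3–4 at easting≈682987.4 (left), 7–1 at easting≈706808.9 (right) → 1 crossing.
Central: 1–2 at easting≈706851.4 (right), 2–3 at easting≈697429.7 (right) → 2 crossings.
West: 1–2 at easting≈690648.4 (left), 2–3 at easting≈677077.8 (left) → 0 crossings.
Mid: 4–5 at easting≈697946.4 (right), 6–1 at easting≈709594.0 (right) → 2 crossings.
Only South has an odd count, so the point is inside South.

South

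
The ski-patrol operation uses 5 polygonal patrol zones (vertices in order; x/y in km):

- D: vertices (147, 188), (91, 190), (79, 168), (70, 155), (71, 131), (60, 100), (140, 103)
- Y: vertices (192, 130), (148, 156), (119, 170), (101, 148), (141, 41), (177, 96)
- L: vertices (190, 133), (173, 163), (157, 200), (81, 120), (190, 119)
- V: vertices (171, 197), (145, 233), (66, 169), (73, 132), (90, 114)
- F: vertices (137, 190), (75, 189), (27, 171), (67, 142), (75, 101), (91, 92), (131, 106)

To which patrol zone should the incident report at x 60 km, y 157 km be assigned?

Cast a ray rightward from (60, 157). For each polygon, the edges (by vertex number in listed order) whose endpoints lie on opposite sides of y = 157, where each meets that height, and whether that is right or left of the point:
D: 3–4 at x≈71.4 (right), 7–1 at x≈144.4 (right) → 2 crossings.
Y: 2–3 at x≈145.9 (right), 3–4 at x≈108.4 (right) → 2 crossings.
L: 1–2 at x≈176.4 (right), 3–4 at x≈116.2 (right) → 2 crossings.
V: 3–4 at x≈68.3 (right), 5–1 at x≈132.0 (right) → 2 crossings.
F: 3–4 at x≈46.3 (left), 7–1 at x≈134.6 (right) → 1 crossing.
Only F has an odd count, so the point is inside F.

F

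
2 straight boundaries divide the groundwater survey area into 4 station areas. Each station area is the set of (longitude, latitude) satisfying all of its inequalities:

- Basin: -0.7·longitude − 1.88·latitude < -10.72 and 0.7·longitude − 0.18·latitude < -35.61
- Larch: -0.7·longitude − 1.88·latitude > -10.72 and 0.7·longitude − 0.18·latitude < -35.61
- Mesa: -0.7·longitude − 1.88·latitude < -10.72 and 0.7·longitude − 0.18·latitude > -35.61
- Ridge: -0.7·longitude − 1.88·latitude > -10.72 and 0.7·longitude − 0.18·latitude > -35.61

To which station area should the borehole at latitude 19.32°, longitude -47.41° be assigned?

Larch

-0.7·-47.41 − 1.88·19.32 = -3.135, which is > -10.72
0.7·-47.41 − 0.18·19.32 = -36.665, which is < -35.61
This sign pattern matches Larch.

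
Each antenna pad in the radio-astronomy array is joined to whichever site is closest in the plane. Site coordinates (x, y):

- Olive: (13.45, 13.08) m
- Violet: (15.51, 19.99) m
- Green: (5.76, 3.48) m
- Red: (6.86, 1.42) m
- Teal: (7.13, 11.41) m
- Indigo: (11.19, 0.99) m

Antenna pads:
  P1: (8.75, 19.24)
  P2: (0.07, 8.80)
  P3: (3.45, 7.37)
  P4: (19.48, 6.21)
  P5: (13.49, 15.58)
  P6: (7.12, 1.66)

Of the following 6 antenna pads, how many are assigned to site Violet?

P1 → Violet
P2 → Teal
P3 → Green
P4 → Olive
P5 → Olive
P6 → Red
1 of the 6 goes to Violet.

1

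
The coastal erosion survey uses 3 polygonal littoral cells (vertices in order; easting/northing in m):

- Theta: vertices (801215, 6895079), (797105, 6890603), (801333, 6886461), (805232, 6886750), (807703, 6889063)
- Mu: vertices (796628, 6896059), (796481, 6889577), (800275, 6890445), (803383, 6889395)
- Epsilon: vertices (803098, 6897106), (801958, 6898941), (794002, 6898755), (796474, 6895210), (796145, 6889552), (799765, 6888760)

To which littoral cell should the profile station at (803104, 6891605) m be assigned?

Cast a ray rightward from (803104, 6891605). For each polygon, the edges (by vertex number in listed order) whose endpoints lie on opposite sides of northing = 6891605, where each meets that height, and whether that is right or left of the point:
Theta: 1–2 at easting≈798025.1 (left), 5–1 at easting≈804961.6 (right) → 1 crossing.
Mu: 1–2 at easting≈796527.0 (left), 4–1 at easting≈801142.8 (left) → 0 crossings.
Epsilon: 4–5 at easting≈796264.4 (left), 6–1 at easting≈800901.2 (left) → 0 crossings.
Only Theta has an odd count, so the point is inside Theta.

Theta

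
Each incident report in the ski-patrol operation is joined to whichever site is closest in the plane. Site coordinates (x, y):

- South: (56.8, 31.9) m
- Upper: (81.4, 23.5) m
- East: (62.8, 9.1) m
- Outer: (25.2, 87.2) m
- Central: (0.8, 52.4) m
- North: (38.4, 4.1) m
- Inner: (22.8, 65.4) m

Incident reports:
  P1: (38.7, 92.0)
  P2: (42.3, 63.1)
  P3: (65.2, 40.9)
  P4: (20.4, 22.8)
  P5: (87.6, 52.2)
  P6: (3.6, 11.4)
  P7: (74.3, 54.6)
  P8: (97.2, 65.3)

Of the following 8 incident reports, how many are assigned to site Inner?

P1 → Outer
P2 → Inner
P3 → South
P4 → North
P5 → Upper
P6 → North
P7 → South
P8 → Upper
1 of the 8 goes to Inner.

1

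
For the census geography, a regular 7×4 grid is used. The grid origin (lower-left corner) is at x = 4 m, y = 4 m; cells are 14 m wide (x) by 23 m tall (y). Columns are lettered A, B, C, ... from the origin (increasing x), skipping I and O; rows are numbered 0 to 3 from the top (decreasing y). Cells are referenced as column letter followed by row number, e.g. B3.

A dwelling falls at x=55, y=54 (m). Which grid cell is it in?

Column index: ⌊(55 − 4) / 14⌋ = ⌊3.643⌋ = 3 → column D
Row offset from origin: ⌊(54 − 4) / 23⌋ = ⌊2.174⌋ = 2 → row 1 (counted from top)

D1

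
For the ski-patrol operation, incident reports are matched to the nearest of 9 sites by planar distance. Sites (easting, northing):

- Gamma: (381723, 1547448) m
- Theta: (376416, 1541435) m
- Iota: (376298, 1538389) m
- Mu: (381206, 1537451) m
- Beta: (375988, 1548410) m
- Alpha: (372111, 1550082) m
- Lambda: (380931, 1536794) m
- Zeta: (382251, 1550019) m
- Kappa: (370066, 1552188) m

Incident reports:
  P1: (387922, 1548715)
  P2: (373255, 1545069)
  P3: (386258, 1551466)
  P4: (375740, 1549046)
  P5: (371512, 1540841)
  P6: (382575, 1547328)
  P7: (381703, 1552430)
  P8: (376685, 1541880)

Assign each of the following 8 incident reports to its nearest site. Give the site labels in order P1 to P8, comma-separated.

P1 → Zeta (d²=33860657.00)
P2 → Beta (d²=18631570.00)
P3 → Zeta (d²=18149858.00)
P4 → Beta (d²=466000.00)
P5 → Theta (d²=24402052.00)
P6 → Gamma (d²=740304.00)
P7 → Zeta (d²=6113225.00)
P8 → Theta (d²=270386.00)

Zeta, Beta, Zeta, Beta, Theta, Gamma, Zeta, Theta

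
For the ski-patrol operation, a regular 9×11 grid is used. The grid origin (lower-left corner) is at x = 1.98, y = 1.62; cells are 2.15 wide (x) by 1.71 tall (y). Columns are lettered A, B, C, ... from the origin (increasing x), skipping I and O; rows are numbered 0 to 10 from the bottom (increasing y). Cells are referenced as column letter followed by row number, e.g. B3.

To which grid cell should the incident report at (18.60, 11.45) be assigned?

H5

Column index: ⌊(18.60 − 1.98) / 2.15⌋ = ⌊7.730⌋ = 7 → column H
Row offset from origin: ⌊(11.45 − 1.62) / 1.71⌋ = ⌊5.749⌋ = 5 → row 5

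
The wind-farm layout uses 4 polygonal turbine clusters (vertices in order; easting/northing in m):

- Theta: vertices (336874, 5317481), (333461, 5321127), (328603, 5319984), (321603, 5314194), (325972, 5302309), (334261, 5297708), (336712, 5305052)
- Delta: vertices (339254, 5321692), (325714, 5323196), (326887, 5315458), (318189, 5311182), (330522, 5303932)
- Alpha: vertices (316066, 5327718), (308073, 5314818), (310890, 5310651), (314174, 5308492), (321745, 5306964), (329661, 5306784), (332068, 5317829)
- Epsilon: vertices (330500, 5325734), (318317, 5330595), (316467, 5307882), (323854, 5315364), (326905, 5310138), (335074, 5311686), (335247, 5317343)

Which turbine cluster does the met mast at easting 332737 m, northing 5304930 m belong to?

Theta

Cast a ray rightward from (332737, 5304930). For each polygon, the edges (by vertex number in listed order) whose endpoints lie on opposite sides of northing = 5304930, where each meets that height, and whether that is right or left of the point:
Theta: 4–5 at easting≈325008.5 (left), 6–7 at easting≈336671.3 (right) → 1 crossing.
Delta: 4–5 at easting≈328824.3 (left), 5–1 at easting≈331012.7 (left) → 0 crossings.
Alpha: no edge straddles that height → 0 crossings.
Epsilon: no edge straddles that height → 0 crossings.
Only Theta has an odd count, so the point is inside Theta.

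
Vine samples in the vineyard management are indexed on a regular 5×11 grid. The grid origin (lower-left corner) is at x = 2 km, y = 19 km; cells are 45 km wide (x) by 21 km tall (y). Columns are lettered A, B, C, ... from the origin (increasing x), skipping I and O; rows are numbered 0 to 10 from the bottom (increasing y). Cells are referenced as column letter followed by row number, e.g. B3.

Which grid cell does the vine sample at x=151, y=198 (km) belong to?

D8

Column index: ⌊(151 − 2) / 45⌋ = ⌊3.311⌋ = 3 → column D
Row offset from origin: ⌊(198 − 19) / 21⌋ = ⌊8.524⌋ = 8 → row 8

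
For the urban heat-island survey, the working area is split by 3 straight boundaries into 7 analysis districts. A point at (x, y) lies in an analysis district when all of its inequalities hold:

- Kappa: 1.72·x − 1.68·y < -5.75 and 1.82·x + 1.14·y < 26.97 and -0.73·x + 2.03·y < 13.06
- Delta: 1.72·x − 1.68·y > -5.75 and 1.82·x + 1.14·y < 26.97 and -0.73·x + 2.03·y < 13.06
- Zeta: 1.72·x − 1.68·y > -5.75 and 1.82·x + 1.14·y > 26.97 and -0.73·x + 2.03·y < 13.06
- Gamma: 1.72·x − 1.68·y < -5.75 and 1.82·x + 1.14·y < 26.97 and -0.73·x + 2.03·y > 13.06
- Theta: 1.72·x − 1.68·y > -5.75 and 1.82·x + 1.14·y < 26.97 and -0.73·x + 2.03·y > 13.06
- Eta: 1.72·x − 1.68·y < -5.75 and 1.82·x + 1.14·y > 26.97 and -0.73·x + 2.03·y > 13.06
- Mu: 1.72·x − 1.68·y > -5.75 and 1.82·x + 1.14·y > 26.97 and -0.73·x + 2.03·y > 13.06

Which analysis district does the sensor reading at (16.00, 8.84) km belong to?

Zeta

1.72·16.00 − 1.68·8.84 = 12.669, which is > -5.75
1.82·16.00 + 1.14·8.84 = 39.198, which is > 26.97
-0.73·16.00 + 2.03·8.84 = 6.265, which is < 13.06
This sign pattern matches Zeta.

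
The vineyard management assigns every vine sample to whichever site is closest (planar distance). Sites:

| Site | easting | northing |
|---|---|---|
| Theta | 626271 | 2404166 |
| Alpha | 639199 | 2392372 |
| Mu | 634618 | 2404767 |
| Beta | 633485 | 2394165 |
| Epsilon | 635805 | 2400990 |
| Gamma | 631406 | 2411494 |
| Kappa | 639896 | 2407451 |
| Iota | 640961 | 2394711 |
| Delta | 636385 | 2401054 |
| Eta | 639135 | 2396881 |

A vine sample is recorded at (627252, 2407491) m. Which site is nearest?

Squared distances to each site:
Theta: 12017986.000; Alpha: 371314970.000; Mu: 61678132.000; Beta: 216432565.000; Epsilon: 115416810.000; Gamma: 33279725.000; Kappa: 159872336.000; Iota: 351265081.000; Delta: 124846658.000; Eta: 253777789.000.
Minimum at Theta.

Theta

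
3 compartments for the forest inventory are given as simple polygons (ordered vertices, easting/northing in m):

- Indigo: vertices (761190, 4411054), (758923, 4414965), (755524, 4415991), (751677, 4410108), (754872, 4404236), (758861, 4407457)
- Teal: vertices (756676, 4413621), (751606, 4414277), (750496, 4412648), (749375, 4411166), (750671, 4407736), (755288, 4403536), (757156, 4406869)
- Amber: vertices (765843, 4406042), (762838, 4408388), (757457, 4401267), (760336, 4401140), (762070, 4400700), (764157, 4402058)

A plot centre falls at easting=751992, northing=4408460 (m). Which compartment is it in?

Cast a ray rightward from (751992, 4408460). For each polygon, the edges (by vertex number in listed order) whose endpoints lie on opposite sides of northing = 4408460, where each meets that height, and whether that is right or left of the point:
Indigo: 4–5 at easting≈752573.7 (right), 6–1 at easting≈759510.4 (right) → 2 crossings.
Teal: 4–5 at easting≈750397.4 (left), 7–1 at easting≈757042.9 (right) → 1 crossing.
Amber: no edge straddles that height → 0 crossings.
Only Teal has an odd count, so the point is inside Teal.

Teal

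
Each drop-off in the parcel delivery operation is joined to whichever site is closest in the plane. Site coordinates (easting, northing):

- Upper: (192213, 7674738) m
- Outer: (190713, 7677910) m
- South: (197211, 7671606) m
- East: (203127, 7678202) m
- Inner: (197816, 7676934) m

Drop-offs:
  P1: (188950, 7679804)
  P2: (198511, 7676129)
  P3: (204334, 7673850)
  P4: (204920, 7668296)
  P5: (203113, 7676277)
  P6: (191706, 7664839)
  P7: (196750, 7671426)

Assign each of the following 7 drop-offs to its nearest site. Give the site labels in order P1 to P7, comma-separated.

P1 → Outer (d²=6695405.00)
P2 → Inner (d²=1131050.00)
P3 → East (d²=20396753.00)
P4 → South (d²=70384781.00)
P5 → East (d²=3705821.00)
P6 → South (d²=76097314.00)
P7 → South (d²=244921.00)

Outer, Inner, East, South, East, South, South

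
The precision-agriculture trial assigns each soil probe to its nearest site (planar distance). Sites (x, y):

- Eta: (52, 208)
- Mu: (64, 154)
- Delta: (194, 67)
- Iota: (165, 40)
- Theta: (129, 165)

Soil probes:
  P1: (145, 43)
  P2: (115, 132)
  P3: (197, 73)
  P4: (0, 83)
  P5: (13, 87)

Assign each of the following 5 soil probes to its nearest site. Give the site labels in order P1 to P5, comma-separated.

P1 → Iota (d²=409.00)
P2 → Theta (d²=1285.00)
P3 → Delta (d²=45.00)
P4 → Mu (d²=9137.00)
P5 → Mu (d²=7090.00)

Iota, Theta, Delta, Mu, Mu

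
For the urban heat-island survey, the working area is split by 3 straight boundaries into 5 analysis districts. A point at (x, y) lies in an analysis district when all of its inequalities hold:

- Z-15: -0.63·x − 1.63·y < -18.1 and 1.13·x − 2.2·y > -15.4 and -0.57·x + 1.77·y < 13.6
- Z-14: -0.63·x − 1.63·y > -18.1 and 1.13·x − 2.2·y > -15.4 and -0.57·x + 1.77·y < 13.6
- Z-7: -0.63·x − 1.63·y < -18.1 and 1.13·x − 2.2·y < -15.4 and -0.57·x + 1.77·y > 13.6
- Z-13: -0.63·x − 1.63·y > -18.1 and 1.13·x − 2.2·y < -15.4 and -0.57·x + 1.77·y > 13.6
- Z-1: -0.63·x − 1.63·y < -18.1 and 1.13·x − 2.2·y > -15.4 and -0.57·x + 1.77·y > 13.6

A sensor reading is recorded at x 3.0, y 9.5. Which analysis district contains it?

Z-13

-0.63·3.0 − 1.63·9.5 = -17.375, which is > -18.1
1.13·3.0 − 2.2·9.5 = -17.510, which is < -15.4
-0.57·3.0 + 1.77·9.5 = 15.105, which is > 13.6
This sign pattern matches Z-13.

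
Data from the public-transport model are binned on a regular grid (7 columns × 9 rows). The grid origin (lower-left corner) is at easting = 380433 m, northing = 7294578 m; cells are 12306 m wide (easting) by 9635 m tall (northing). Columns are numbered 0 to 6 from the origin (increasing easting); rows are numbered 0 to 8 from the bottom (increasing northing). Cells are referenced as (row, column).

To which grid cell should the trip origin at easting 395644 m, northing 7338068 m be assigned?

Column index: ⌊(395644 − 380433) / 12306⌋ = ⌊1.236⌋ = 1
Row offset from origin: ⌊(7338068 − 7294578) / 9635⌋ = ⌊4.514⌋ = 4 → row 4

(4, 1)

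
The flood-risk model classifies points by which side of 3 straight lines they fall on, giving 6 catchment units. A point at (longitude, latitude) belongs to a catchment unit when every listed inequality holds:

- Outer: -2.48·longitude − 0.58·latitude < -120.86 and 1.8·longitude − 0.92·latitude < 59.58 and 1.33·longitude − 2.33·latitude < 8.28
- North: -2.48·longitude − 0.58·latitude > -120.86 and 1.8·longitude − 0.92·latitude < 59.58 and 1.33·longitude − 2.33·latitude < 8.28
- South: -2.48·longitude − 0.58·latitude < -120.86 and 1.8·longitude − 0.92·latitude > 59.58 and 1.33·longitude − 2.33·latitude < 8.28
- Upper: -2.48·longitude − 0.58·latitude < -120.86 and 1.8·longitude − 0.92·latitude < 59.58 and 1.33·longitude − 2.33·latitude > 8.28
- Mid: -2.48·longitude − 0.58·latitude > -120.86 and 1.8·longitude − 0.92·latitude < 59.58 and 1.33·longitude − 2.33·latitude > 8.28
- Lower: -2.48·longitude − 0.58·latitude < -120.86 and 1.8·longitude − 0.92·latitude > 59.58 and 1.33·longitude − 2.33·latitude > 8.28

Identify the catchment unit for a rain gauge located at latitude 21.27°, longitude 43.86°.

Upper

-2.48·43.86 − 0.58·21.27 = -121.109, which is < -120.86
1.8·43.86 − 0.92·21.27 = 59.380, which is < 59.58
1.33·43.86 − 2.33·21.27 = 8.775, which is > 8.28
This sign pattern matches Upper.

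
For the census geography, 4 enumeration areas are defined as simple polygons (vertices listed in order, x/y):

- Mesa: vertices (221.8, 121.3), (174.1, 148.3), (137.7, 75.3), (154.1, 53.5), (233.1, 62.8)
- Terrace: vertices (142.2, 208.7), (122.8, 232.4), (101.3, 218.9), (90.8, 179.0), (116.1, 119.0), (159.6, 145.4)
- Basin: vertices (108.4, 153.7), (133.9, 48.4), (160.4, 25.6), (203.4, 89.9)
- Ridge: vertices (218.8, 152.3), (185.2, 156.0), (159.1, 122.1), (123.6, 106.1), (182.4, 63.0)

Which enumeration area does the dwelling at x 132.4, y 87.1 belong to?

Cast a ray rightward from (132.4, 87.1). For each polygon, the edges (by vertex number in listed order) whose endpoints lie on opposite sides of y = 87.1, where each meets that height, and whether that is right or left of the point:
Mesa: 2–3 at x≈143.58 (right), 5–1 at x≈228.41 (right) → 2 crossings.
Terrace: no edge straddles that height → 0 crossings.
Basin: 1–2 at x≈124.53 (left), 3–4 at x≈201.53 (right) → 1 crossing.
Ridge: 4–5 at x≈149.52 (right), 5–1 at x≈192.22 (right) → 2 crossings.
Only Basin has an odd count, so the point is inside Basin.

Basin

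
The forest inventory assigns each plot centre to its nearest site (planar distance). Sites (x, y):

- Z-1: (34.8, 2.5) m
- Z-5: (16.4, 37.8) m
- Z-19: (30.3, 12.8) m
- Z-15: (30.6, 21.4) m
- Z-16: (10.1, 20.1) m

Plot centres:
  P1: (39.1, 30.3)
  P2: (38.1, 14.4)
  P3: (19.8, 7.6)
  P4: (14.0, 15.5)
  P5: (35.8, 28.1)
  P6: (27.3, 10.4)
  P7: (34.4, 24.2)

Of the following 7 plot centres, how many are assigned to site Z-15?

P1 → Z-15
P2 → Z-19
P3 → Z-19
P4 → Z-16
P5 → Z-15
P6 → Z-19
P7 → Z-15
3 of the 7 go to Z-15.

3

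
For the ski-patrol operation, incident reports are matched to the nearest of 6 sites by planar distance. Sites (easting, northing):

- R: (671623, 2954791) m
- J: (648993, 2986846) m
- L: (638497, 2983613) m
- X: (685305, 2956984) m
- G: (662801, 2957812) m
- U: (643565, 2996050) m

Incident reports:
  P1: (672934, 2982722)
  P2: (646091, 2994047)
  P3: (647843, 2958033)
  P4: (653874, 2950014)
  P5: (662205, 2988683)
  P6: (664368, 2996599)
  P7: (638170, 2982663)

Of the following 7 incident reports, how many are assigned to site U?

P1 → J
P2 → U
P3 → G
P4 → G
P5 → J
P6 → J
P7 → L
1 of the 7 goes to U.

1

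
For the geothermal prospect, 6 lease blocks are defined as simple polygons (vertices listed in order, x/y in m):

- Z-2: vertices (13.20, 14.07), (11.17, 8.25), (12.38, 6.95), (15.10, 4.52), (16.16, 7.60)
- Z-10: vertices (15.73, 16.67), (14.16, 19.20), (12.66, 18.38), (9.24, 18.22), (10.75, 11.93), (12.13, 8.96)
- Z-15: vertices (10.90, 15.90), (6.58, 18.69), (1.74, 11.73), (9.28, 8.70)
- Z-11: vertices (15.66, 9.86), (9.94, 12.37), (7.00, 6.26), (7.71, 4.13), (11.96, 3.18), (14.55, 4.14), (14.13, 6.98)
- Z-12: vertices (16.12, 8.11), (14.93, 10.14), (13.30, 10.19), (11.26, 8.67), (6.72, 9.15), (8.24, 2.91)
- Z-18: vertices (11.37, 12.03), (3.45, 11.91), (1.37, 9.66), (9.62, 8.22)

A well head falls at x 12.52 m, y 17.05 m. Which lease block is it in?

Z-10

Cast a ray rightward from (12.52, 17.05). For each polygon, the edges (by vertex number in listed order) whose endpoints lie on opposite sides of y = 17.05, where each meets that height, and whether that is right or left of the point:
Z-2: no edge straddles that height → 0 crossings.
Z-10: 1–2 at x≈15.494 (right), 4–5 at x≈9.521 (left) → 1 crossing.
Z-15: 1–2 at x≈9.119 (left), 2–3 at x≈5.440 (left) → 0 crossings.
Z-11: no edge straddles that height → 0 crossings.
Z-12: no edge straddles that height → 0 crossings.
Z-18: no edge straddles that height → 0 crossings.
Only Z-10 has an odd count, so the point is inside Z-10.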